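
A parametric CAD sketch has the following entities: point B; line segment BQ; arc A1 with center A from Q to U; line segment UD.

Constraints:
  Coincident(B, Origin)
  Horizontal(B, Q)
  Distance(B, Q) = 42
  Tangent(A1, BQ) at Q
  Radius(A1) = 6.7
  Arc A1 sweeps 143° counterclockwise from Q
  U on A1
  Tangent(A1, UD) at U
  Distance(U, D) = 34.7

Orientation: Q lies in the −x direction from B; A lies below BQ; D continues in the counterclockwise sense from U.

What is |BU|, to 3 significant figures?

47.6

B is at the origin; BQ is horizontal with |BQ| = 42.0 and Q on the −x side, so Q = (-42.0, 0.00). A1 meets BQ tangentially, so AQ is at right angles to BQ, so A = Q + (0, -6.7) = (-42.0, -6.70). On A1, Q sits at bearing 90° from A; a 143° counterclockwise sweep puts U at bearing 233°, so U = A + 6.7·(cos 233°, sin 233°) = (-46.0, -12.1). Then |BU| = |U − B| = 47.6.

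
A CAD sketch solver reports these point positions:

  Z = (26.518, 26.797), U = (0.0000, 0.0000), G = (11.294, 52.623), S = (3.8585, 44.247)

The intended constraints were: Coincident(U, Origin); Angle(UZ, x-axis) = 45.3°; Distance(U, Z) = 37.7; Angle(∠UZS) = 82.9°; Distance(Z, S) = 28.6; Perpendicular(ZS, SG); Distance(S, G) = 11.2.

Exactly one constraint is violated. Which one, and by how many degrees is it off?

Perpendicular(ZS, SG) — off by 4.00°.

U = (0.00, 0.00) ✓; UZ at 45.30° ✓; |UZ| = 37.70 ✓; ∠UZS = 82.90° ✓; |ZS| = 28.60 ✓; ∠(ZS, SG) = 94.00° ✗; |SG| = 11.20 ✓.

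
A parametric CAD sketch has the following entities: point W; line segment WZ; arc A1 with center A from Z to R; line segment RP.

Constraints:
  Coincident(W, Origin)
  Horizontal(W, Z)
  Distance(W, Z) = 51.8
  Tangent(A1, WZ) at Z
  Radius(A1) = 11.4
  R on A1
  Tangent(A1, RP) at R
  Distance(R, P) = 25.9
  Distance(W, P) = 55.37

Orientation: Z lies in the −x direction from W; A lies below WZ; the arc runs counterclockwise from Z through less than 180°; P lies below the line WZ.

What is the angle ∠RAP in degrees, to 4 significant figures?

66.24°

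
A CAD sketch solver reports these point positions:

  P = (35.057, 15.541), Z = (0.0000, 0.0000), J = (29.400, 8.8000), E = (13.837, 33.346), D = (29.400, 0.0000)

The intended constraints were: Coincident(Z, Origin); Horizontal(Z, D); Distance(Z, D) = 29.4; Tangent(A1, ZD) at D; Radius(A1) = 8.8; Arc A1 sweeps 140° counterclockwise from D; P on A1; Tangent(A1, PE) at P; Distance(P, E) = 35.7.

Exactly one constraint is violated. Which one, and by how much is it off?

Distance(P, E) = 35.7 — off by 8.00.

Z = (0.00, 0.00) ✓; Z.y = 0.00, D.y = 0.00 ✓; |ZD| = 29.40 ✓; ∠(JD, DZ) = 90.00° ✓; |JD| = 8.800 ✓; bearing(J→P) − bearing(J→D) = 140.0° ✓; |JP| = 8.800 ✓; ∠(JP, PE) = 90.00° ✓; |PE| = 27.70 ✗.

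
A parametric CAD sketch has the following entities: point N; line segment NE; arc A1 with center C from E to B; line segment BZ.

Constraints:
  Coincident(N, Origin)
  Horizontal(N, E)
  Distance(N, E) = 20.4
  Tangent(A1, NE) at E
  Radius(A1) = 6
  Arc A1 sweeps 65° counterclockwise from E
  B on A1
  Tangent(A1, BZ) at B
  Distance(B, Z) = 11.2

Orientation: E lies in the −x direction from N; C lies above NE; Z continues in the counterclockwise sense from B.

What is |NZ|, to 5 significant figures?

17.029

N is at the origin; NE is horizontal with |NE| = 20.4 and E on the −x side, so E = (-20.400, 0.0000). A1 meets NE tangentially, so CE is at right angles to NE, so C = E + (0, 6) = (-20.400, 6.0000). On A1, E sits at bearing -90° from C; a 65° counterclockwise sweep puts B at bearing -25°, so B = C + 6.0·(cos -25°, sin -25°) = (-14.962, 3.4643). A1 meets BZ tangentially, so CB is at right angles to BZ, so BZ runs along (−sin -25°, cos -25°); with |BZ| = 11.2, Z = (-10.229, 13.615). Then |NZ| = |Z − N| = 17.029.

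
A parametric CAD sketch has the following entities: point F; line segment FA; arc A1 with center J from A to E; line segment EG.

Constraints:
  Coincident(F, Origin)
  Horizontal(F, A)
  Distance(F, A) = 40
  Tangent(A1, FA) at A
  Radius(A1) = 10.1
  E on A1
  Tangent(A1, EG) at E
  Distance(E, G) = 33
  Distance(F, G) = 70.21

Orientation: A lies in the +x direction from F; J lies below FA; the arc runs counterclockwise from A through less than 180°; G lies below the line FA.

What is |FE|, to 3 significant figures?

37.7

F is at the origin; FA is horizontal with |FA| = 40.0 and A on the +x side, so A = (40.0, 0.00). Tangency of A1 to FA means the radius JA is perpendicular to FA, so J = A + (0, -10.1) = (40.0, -10.1). Since JE ⟂ EG (tangency), |JG| = √(10.1² + 33.0²) = 34.5 regardless of where E sits on A1. So G lies on both circle(F, 70.21) and circle(J, 34.5); the below-FA intersection is G = (58.0, -39.5). E is the foot of the tangent from G: E = (33.3, -17.7).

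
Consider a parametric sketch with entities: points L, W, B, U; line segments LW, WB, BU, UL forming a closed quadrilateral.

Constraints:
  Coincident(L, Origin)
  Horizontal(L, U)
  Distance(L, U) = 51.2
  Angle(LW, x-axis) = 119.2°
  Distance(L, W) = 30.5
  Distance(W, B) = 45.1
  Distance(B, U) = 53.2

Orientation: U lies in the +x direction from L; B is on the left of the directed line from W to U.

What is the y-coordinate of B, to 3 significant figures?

46.6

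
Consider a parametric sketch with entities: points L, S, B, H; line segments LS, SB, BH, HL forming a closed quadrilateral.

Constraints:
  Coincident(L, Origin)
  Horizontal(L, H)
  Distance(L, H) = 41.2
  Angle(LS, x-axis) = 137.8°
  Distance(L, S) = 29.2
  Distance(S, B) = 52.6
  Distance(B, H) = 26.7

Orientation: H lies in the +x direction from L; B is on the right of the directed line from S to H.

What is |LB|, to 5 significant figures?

23.445

Checks: |SB| = 52.60 ✓; |BH| = 26.70 ✓.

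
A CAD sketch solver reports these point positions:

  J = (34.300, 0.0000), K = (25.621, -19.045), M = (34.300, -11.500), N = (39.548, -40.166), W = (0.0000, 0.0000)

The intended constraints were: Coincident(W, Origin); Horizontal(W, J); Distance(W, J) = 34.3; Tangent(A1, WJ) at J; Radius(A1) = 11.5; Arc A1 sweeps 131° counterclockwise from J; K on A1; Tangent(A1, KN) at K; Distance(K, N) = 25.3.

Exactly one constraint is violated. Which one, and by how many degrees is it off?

Tangent(A1, KN) at K — off by 7.60°.

W = (0.00, 0.00) ✓; W.y = 0.00, J.y = 0.00 ✓; |WJ| = 34.30 ✓; ∠(MJ, JW) = 90.00° ✓; |MJ| = 11.50 ✓; bearing(M→K) − bearing(M→J) = 131.0° ✓; |MK| = 11.50 ✓; ∠(MK, KN) = 97.60° ✗; |KN| = 25.30 ✓.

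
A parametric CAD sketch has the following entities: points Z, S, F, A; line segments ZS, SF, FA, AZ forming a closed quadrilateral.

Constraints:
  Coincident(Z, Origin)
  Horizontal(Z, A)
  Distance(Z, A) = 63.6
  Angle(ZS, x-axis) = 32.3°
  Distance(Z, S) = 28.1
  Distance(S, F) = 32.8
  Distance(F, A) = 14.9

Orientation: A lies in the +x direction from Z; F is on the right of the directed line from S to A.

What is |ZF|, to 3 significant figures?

49.9

Z is at the origin; Z and A share the same y with |ZA| = 63.6 and A in +x, so A = (63.6, 0). ZS runs at 32.3° with |ZS| = 28.1, so S = (23.8, 15.0). F is determined by |SF| = 32.8 and |FA| = 14.9 together: it lies at the intersection of circle(S, 32.8) and circle(A, 14.9). With |SA| = 42.6, the foot of the radical line on SA is 31.3 from S and the perpendicular offset is √(32.8² − 31.3²) = 9.75. Taking the right-of-SA solution: F = (49.6, -5.15).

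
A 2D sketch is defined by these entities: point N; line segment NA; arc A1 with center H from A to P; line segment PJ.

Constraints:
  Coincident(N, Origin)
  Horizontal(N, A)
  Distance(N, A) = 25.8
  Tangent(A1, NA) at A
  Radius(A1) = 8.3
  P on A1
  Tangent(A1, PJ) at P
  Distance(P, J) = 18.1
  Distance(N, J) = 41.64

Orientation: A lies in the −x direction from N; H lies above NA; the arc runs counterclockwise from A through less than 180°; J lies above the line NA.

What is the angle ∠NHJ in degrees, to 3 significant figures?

124°

Checks: |HP| = 8.300 ✓; ∠(HP, PJ) = 90.00° ✓; |PJ| = 18.10 ✓; |NJ| = 41.64 ✓.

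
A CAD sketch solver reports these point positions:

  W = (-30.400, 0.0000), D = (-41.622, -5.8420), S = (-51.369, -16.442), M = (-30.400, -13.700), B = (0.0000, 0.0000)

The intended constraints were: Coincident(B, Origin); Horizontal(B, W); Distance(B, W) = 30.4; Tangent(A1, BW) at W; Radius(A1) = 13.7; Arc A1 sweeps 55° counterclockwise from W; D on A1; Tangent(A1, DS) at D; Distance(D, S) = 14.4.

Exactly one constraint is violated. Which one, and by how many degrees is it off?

Tangent(A1, DS) at D — off by 7.60°.

B = (0.00, 0.00) ✓; B.y = 0.00, W.y = 0.00 ✓; |BW| = 30.40 ✓; ∠(MW, WB) = 90.00° ✓; |MW| = 13.70 ✓; bearing(M→D) − bearing(M→W) = 55.00° ✓; |MD| = 13.70 ✓; ∠(MD, DS) = 97.60° ✗; |DS| = 14.40 ✓.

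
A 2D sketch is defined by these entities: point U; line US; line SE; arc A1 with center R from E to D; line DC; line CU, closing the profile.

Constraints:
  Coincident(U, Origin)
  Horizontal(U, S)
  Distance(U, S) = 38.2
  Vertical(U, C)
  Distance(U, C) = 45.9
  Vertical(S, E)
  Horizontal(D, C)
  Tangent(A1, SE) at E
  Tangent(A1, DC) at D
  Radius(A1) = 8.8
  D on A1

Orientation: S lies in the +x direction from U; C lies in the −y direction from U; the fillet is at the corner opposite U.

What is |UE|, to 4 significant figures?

53.25

U is at the origin; US is horizontal with |US| = 38.2 and S on the +x side, so S = (38.20, 0.000). U and C share the same x with |UC| = 45.9 and C on the −y side, so C = (0.000, -45.90). The virtual corner opposite U is at (38.20, -45.90). The tangent condition forces RE to be normal to SE and A1 meets DC tangentially, so RD is at right angles to DC, with radius 8.8, so the center R sits 8.8 in from both sides at R = (29.40, -37.10). That places the tangent points at E = (38.20, -37.10) on SE and D = (29.40, -45.90) on DC. Then |UE| = |E − U| = 53.25.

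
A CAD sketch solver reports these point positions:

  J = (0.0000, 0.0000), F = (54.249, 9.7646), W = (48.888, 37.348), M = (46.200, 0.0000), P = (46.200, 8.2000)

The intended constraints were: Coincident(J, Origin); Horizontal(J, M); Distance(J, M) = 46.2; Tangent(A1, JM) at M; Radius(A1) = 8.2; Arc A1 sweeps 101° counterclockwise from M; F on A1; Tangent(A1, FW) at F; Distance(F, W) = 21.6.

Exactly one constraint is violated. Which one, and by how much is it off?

Distance(F, W) = 21.6 — off by 6.50.

J = (0.00, 0.00) ✓; J.y = 0.00, M.y = 0.00 ✓; |JM| = 46.20 ✓; ∠(PM, MJ) = 90.00° ✓; |PM| = 8.200 ✓; bearing(P→F) − bearing(P→M) = 101.0° ✓; |PF| = 8.200 ✓; ∠(PF, FW) = 90.00° ✓; |FW| = 28.10 ✗.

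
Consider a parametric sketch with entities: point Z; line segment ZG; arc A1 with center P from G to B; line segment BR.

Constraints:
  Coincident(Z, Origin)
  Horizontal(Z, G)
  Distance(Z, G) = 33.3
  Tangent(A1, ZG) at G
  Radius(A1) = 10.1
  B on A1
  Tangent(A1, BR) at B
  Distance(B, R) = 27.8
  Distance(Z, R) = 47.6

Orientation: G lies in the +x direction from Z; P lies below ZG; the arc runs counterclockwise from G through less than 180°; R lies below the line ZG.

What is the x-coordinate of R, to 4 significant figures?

27.22

Checks: |PG| = 10.10 ✓; |PB| = 10.10 ✓; ∠(PB, BR) = 90.00° ✓; |BR| = 27.80 ✓; |ZR| = 47.60 ✓.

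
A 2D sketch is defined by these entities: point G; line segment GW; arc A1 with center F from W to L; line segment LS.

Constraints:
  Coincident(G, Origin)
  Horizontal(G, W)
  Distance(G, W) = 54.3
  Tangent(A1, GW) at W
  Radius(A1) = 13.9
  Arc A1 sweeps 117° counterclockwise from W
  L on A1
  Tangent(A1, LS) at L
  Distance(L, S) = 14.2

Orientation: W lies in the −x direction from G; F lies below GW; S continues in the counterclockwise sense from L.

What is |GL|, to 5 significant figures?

69.680

G is at the origin; G and W share the same y with |GW| = 54.3 and W on the −x side, so W = (-54.300, 0.0000). A1 meets GW tangentially, so FW is at right angles to GW, so F = W + (0, -13.9) = (-54.300, -13.900). On A1, W sits at bearing 90° from F; a 117° counterclockwise sweep puts L at bearing 207°, so L = F + 13.9·(cos 207°, sin 207°) = (-66.685, -20.210). Then |GL| = |L − G| = 69.680.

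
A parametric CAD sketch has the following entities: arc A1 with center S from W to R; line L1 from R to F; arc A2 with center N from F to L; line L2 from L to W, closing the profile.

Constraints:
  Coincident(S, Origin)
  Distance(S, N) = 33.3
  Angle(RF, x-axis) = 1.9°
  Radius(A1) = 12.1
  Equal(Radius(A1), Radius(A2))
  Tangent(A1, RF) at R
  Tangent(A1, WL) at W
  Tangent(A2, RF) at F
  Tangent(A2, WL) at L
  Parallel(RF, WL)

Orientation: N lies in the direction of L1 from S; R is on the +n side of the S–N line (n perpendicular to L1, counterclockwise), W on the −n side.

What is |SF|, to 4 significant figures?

35.43

The slot axis is L1's direction at 1.9°, so u = (cos 1.9°, sin 1.9°) = (0.9995, 0.03316) and n = (−sin 1.9°, cos 1.9°) = (-0.03316, 0.9995). S is at the origin and N lies 33.3 along u from S, so N = 33.3·u = (33.28, 1.104). Tangency of A1 to both parallel lines with radius 12.1 puts R and W at S ± 12.1·n: R = (-0.4012, 12.09), W = (0.4012, -12.09). Equal radii place F and L the same way about N: F = N + 12.1·n = (32.88, 13.20), L = N − 12.1·n = (33.68, -10.99). Then |SF| = |F − S| = 35.43.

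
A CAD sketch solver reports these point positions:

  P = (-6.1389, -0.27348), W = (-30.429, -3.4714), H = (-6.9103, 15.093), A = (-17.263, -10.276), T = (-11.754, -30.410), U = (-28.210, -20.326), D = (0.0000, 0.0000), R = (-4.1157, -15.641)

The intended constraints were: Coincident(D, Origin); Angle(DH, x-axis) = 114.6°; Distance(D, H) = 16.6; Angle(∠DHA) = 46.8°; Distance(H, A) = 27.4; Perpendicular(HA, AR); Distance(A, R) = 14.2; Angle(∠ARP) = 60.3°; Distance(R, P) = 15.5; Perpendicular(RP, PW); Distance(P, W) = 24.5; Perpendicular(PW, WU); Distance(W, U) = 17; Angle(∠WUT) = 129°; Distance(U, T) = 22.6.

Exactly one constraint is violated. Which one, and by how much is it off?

Distance(U, T) = 22.6 — off by 3.30.

D = (0.00, 0.00) ✓; DH at 114.6° ✓; |DH| = 16.60 ✓; ∠DHA = 46.80° ✓; |HA| = 27.40 ✓; ∠(HA, AR) = 90.00° ✓; |AR| = 14.20 ✓; ∠ARP = 60.30° ✓; |RP| = 15.50 ✓; ∠(RP, PW) = 90.00° ✓; |PW| = 24.50 ✓; ∠(PW, WU) = 90.00° ✓; |WU| = 17.00 ✓; ∠WUT = 129.0° ✓; |UT| = 19.30 ✗.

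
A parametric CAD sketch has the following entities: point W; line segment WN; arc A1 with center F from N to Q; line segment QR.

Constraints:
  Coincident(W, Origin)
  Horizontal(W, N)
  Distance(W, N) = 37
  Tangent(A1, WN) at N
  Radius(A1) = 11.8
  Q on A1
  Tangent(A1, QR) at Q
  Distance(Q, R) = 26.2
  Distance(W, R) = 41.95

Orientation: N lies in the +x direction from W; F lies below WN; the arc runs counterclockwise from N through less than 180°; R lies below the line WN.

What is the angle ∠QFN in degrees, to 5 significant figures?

81.651°

Checks: |FN| = 11.80 ✓; |FQ| = 11.80 ✓; ∠(FQ, QR) = 90.00° ✓; |QR| = 26.20 ✓; |WR| = 41.95 ✓.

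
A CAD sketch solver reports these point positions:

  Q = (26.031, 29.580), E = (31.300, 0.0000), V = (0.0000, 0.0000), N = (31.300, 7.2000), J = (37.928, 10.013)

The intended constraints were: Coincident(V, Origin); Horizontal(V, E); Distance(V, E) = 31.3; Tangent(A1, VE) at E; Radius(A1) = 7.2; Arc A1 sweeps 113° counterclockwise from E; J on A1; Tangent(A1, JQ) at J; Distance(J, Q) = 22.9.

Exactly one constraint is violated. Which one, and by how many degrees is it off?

Tangent(A1, JQ) at J — off by 8.30°.

V = (0.00, 0.00) ✓; V.y = 0.00, E.y = 0.00 ✓; |VE| = 31.30 ✓; ∠(NE, EV) = 90.00° ✓; |NE| = 7.200 ✓; bearing(N→J) − bearing(N→E) = 113.0° ✓; |NJ| = 7.200 ✓; ∠(NJ, JQ) = 81.70° ✗; |JQ| = 22.90 ✓.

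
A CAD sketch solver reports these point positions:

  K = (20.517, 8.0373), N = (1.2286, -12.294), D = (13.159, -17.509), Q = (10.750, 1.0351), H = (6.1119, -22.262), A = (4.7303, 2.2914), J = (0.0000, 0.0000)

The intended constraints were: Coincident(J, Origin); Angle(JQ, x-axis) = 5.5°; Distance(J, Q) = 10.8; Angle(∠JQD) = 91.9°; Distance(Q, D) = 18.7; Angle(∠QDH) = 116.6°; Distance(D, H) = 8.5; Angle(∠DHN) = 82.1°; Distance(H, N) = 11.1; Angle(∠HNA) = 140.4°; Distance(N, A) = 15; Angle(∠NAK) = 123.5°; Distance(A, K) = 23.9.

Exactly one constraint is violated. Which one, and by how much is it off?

Distance(A, K) = 23.9 — off by 7.10.

J = (0.00, 0.00) ✓; JQ at 5.500° ✓; |JQ| = 10.80 ✓; ∠JQD = 91.90° ✓; |QD| = 18.70 ✓; ∠QDH = 116.6° ✓; |DH| = 8.500 ✓; ∠DHN = 82.10° ✓; |HN| = 11.10 ✓; ∠HNA = 140.4° ✓; |NA| = 15.00 ✓; ∠NAK = 123.5° ✓; |AK| = 16.80 ✗.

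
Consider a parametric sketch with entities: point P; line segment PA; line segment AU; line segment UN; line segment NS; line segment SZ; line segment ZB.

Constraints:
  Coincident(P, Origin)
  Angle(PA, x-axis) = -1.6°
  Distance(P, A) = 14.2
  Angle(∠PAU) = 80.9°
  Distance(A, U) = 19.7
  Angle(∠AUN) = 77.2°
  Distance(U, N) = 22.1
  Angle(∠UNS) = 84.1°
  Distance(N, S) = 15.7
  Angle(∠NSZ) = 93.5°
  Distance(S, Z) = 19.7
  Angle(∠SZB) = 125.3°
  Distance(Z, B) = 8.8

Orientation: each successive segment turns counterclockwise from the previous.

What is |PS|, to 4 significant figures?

3.403

P is at the origin; PA runs at -1.6° with length 14.2, so A = (14.19, -0.3965). ∠PAU = 80.9° gives AU at 97.50° from the x-axis; with |AU| = 19.7, U = (11.62, 19.13). ∠AUN = 77.2° gives UN at -159.7° from the x-axis; with |UN| = 22.1, N = (-9.104, 11.47). ∠UNS = 84.1° gives NS at -63.80° from the x-axis; with |NS| = 15.7, S = (-2.173, -2.619). Then |PS| = |S − P| = 3.403.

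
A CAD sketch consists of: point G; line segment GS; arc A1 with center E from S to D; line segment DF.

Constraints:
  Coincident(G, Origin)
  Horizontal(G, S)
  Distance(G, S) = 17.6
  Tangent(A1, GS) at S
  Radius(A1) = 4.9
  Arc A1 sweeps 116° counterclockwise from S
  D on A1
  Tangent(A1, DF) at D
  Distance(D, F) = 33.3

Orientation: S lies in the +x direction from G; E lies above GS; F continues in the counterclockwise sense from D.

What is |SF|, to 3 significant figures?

38.4

G is at the origin; G and S share the same y with |GS| = 17.6 and S on the +x side, so S = (17.6, 0.00). The tangent condition forces ES to be normal to GS, so E = S + (0, 4.9) = (17.6, 4.90). On A1, S sits at bearing -90° from E; a 116° counterclockwise sweep puts D at bearing 26°, so D = E + 4.9·(cos 26°, sin 26°) = (22.0, 7.05). Tangency of A1 to DF means the radius ED is perpendicular to DF, so DF runs along (−sin 26°, cos 26°); with |DF| = 33.3, F = (7.41, 37.0). Then |SF| = |F − S| = 38.4.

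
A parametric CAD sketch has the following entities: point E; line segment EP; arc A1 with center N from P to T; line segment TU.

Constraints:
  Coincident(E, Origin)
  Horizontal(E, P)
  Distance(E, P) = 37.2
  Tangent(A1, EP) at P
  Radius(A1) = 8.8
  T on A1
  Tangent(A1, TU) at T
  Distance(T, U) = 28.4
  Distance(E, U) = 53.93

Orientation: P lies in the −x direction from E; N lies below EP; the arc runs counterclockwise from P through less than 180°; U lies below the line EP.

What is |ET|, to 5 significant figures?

47.018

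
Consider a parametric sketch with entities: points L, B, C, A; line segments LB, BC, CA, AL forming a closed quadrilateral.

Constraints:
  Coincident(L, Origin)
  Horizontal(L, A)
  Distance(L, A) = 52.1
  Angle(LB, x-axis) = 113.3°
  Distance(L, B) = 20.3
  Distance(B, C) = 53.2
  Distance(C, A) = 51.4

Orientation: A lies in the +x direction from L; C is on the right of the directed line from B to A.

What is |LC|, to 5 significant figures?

32.925

L is at the origin; L and A share the same y with |LA| = 52.1 and A in +x, so A = (52.1, 0). LB runs at 113.3° with |LB| = 20.3, so B = (-8.0296, 18.644). C is determined by |BC| = 53.2 and |CA| = 51.4 together: it lies at the intersection of circle(B, 53.2) and circle(A, 51.4). With |BA| = 62.954, the foot of the radical line on BA is 32.972 from B and the perpendicular offset is √(53.2² − 32.972²) = 41.750. Taking the right-of-BA solution: C = (11.099, -30.998).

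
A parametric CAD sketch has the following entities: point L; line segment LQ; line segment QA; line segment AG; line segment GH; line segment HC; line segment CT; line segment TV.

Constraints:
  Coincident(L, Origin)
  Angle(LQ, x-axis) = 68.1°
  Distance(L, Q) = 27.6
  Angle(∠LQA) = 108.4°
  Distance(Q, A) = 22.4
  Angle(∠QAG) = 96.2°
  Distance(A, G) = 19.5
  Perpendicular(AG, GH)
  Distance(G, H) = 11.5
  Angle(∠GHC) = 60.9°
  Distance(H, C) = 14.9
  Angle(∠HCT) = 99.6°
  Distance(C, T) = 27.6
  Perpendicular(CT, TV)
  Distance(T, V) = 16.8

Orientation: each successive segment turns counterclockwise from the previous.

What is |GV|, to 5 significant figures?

20.143

L is at the origin; LQ runs at 68.1° with length 27.6, so Q = (10.294, 25.608). ∠LQA = 108.4° gives QA at 139.70° from the x-axis; with |QA| = 22.4, A = (-6.7893, 40.096). ∠QAG = 96.2° gives AG at -136.50° from the x-axis; with |AG| = 19.5, G = (-20.934, 26.673). The perpendicularity gives GH at right angles to AG, so GH runs at -46.500°; with |GH| = 11.5, H = (-13.018, 18.332). ∠GHC = 60.9° gives HC at 72.600° from the x-axis; with |HC| = 14.9, C = (-8.5623, 32.550). ∠HCT = 99.6° gives CT at 153.00° from the x-axis; with |CT| = 27.6, T = (-33.154, 45.080). CT ⟂ TV, so TV runs at -117.00°; with |TV| = 16.8, V = (-40.781, 30.111). Then |GV| = |V − G| = 20.143.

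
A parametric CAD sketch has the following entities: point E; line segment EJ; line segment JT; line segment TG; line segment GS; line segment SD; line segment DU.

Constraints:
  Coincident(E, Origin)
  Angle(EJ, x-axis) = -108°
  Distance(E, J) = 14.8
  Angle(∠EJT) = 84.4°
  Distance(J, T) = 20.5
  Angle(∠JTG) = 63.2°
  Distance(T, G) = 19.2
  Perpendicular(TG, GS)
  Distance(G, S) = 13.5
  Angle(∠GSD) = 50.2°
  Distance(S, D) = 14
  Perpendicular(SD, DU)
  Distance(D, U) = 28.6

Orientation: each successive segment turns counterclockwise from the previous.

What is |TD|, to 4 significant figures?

9.586

The perpendicularity gives GS at right angles to TG, so GS runs at -165.6°; with |GS| = 13.5, S = (-2.402, -3.238). ∠GSD = 50.2° gives SD at -35.80° from the x-axis; with |SD| = 14.0, D = (8.953, -11.43). Then |TD| = |D − T| = 9.586.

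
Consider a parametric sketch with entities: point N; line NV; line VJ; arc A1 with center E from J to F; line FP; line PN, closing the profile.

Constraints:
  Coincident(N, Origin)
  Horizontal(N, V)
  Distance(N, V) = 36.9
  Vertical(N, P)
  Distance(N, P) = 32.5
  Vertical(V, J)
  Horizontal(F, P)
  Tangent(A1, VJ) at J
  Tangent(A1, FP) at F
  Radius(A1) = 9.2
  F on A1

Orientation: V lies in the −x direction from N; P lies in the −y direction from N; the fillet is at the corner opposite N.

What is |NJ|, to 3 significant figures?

43.6

The virtual corner opposite N is at (-36.9, -32.5). Tangency of A1 to VJ means the radius EJ is perpendicular to VJ and the tangent condition forces EF to be normal to FP, with radius 9.2, so the center E sits 9.2 in from both sides at E = (-27.7, -23.3). That places the tangent points at J = (-36.9, -23.3) on VJ and F = (-27.7, -32.5) on FP. Then |NJ| = |J − N| = 43.6.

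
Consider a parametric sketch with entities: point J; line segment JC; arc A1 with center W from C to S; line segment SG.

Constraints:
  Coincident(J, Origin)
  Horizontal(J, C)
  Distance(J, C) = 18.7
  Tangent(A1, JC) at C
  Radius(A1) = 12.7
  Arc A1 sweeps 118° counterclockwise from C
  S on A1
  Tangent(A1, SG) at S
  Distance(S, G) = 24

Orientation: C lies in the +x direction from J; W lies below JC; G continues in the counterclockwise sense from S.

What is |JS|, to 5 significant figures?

20.108

A1 meets JC tangentially, so WC is at right angles to JC, so W = C + (0, -12.7) = (18.700, -12.700). On A1, C sits at bearing 90° from W; a 118° counterclockwise sweep puts S at bearing 208°, so S = W + 12.7·(cos 208°, sin 208°) = (7.4866, -18.662). Then |JS| = |S − J| = 20.108.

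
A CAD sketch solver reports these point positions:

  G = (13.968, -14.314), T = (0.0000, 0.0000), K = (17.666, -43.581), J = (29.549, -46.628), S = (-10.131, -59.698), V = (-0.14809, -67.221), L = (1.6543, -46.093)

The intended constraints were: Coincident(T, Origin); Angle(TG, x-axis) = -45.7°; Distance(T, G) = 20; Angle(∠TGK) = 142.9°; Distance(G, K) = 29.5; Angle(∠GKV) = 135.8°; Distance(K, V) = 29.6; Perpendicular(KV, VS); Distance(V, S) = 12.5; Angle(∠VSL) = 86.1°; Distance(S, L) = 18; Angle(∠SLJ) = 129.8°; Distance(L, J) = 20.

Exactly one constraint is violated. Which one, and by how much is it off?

Distance(L, J) = 20 — off by 7.90.

T = (0.00, 0.00) ✓; TG at -45.70° ✓; |TG| = 20.00 ✓; ∠TGK = 142.9° ✓; |GK| = 29.50 ✓; ∠GKV = 135.8° ✓; |KV| = 29.60 ✓; ∠(KV, VS) = 90.00° ✓; |VS| = 12.50 ✓; ∠VSL = 86.10° ✓; |SL| = 18.00 ✓; ∠SLJ = 129.8° ✓; |LJ| = 27.90 ✗.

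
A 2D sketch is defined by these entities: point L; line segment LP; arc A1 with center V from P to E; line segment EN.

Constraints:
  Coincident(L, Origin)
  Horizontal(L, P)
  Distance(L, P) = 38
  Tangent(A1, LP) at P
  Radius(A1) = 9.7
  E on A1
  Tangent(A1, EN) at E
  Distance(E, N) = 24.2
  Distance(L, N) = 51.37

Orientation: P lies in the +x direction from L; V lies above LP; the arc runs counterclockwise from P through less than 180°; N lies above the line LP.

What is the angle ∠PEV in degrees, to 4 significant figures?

32.86°

L is at the origin; L and P share the same y with |LP| = 38.0 and P on the +x side, so P = (38.00, 0.000). A1 meets LP tangentially, so VP is at right angles to LP, so V = P + (0, 9.7) = (38.00, 9.700). Since VE ⟂ EN (tangency), |VN| = √(9.7² + 24.2²) = 26.07 regardless of where E sits on A1. So N lies on both circle(L, 51.37) and circle(V, 26.07); the above-LP intersection is N = (36.89, 35.75). E is the foot of the tangent from N: E = (46.84, 13.69).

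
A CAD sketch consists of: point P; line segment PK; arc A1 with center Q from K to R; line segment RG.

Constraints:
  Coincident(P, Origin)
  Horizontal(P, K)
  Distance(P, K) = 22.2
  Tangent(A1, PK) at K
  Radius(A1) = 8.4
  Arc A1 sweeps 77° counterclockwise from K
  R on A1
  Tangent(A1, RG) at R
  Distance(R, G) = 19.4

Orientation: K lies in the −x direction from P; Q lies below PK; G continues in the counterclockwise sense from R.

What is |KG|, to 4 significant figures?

28.34

P is at the origin; PK is horizontal with |PK| = 22.2 and K on the −x side, so K = (-22.20, 0.000). Tangency of A1 to PK means the radius QK is perpendicular to PK, so Q = K + (0, -8.4) = (-22.20, -8.400). On A1, K sits at bearing 90° from Q; a 77° counterclockwise sweep puts R at bearing 167°, so R = Q + 8.4·(cos 167°, sin 167°) = (-30.38, -6.510). Tangency of A1 to RG means the radius QR is perpendicular to RG, so RG runs along (−sin 167°, cos 167°); with |RG| = 19.4, G = (-34.75, -25.41). Then |KG| = |G − K| = 28.34.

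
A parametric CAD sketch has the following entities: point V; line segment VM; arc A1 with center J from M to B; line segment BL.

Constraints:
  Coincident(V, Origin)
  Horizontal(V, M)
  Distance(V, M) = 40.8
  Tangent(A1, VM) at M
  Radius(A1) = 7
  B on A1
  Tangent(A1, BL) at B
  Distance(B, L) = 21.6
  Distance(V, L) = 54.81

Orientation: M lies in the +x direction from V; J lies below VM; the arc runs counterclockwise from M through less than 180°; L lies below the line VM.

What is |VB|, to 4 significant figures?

36.52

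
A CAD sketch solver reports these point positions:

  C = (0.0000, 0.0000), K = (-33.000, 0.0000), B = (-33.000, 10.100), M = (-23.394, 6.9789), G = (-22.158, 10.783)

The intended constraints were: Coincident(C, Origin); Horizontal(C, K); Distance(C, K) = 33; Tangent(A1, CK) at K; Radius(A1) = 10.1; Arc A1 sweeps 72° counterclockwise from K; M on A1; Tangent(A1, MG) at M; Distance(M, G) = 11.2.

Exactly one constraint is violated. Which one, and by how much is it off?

Distance(M, G) = 11.2 — off by 7.20.

C = (0.00, 0.00) ✓; C.y = 0.00, K.y = 0.00 ✓; |CK| = 33.00 ✓; ∠(BK, KC) = 90.00° ✓; |BK| = 10.10 ✓; bearing(B→M) − bearing(B→K) = 72.00° ✓; |BM| = 10.10 ✓; ∠(BM, MG) = 90.00° ✓; |MG| = 4.000 ✗.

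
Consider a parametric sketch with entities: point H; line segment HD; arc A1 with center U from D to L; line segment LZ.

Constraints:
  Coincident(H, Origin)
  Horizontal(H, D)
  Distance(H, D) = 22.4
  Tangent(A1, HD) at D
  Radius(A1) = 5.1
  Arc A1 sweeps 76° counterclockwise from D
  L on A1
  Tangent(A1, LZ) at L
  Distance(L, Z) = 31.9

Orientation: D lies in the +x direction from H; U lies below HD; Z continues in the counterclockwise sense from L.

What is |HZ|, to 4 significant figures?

36.15

H is at the origin; H and D share the same y with |HD| = 22.4 and D on the +x side, so D = (22.40, 0.000). The tangent condition forces UD to be normal to HD, so U = D + (0, -5.1) = (22.40, -5.100). On A1, D sits at bearing 90° from U; a 76° counterclockwise sweep puts L at bearing 166°, so L = U + 5.1·(cos 166°, sin 166°) = (17.45, -3.866). A1 meets LZ tangentially, so UL is at right angles to LZ, so LZ runs along (−sin 166°, cos 166°); with |LZ| = 31.9, Z = (9.734, -34.82). Then |HZ| = |Z − H| = 36.15.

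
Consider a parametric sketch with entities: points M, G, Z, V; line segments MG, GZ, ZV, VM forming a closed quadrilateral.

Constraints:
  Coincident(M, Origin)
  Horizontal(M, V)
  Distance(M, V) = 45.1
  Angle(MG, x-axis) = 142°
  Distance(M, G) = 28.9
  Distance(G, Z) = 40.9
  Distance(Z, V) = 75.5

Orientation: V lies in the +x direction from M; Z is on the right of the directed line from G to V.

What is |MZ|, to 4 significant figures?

35.29

Checks: |GZ| = 40.90 ✓; |ZV| = 75.50 ✓.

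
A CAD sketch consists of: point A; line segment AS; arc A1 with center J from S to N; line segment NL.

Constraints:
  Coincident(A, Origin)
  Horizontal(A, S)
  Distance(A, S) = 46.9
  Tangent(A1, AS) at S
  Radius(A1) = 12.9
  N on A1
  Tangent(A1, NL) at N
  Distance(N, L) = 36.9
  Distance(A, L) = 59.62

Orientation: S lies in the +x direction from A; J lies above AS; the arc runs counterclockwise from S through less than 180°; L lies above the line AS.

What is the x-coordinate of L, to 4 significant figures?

33.21

A is at the origin; A and S share the same y with |AS| = 46.9 and S on the +x side, so S = (46.90, 0.000). Since A1 is tangent to AS there, JS ⟂ AS, so J = S + (0, 12.9) = (46.90, 12.90). Since JN ⟂ NL (tangency), |JL| = √(12.9² + 36.9²) = 39.09 regardless of where N sits on A1. So L lies on both circle(A, 59.62) and circle(J, 39.09); the above-AS intersection is L = (33.21, 49.51). N is the foot of the tangent from L: N = (56.82, 21.15).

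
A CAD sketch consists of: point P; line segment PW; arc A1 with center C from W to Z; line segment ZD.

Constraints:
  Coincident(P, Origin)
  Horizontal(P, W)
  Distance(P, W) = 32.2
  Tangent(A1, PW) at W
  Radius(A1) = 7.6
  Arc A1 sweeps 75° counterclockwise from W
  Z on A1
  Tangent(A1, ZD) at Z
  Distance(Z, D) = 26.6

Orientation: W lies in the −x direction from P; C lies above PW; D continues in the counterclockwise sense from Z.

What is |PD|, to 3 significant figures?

36.1

P is at the origin; P and W share the same y with |PW| = 32.2 and W on the −x side, so W = (-32.2, 0.00). Since A1 is tangent to PW there, CW ⟂ PW, so C = W + (0, 7.6) = (-32.2, 7.60). On A1, W sits at bearing -90° from C; a 75° counterclockwise sweep puts Z at bearing -15°, so Z = C + 7.6·(cos -15°, sin -15°) = (-24.9, 5.63). Tangency of A1 to ZD means the radius CZ is perpendicular to ZD, so ZD runs along (−sin -15°, cos -15°); with |ZD| = 26.6, D = (-18.0, 31.3). Then |PD| = |D − P| = 36.1.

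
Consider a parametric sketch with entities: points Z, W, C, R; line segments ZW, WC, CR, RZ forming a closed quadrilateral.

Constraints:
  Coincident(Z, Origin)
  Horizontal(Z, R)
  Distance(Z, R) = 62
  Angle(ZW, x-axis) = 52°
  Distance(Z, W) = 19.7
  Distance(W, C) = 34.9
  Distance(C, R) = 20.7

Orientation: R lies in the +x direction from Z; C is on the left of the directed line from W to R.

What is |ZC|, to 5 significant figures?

49.125

Checks: Z = (0.00, 0.00) ✓; |WC| = 34.90 ✓; |CR| = 20.70 ✓.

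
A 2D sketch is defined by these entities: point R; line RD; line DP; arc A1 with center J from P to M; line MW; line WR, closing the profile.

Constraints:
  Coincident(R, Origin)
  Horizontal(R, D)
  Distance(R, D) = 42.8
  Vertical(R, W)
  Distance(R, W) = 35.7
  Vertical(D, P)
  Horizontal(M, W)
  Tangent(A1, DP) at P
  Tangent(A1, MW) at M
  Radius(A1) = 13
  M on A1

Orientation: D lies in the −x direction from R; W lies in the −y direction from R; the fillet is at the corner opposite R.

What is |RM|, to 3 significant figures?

46.5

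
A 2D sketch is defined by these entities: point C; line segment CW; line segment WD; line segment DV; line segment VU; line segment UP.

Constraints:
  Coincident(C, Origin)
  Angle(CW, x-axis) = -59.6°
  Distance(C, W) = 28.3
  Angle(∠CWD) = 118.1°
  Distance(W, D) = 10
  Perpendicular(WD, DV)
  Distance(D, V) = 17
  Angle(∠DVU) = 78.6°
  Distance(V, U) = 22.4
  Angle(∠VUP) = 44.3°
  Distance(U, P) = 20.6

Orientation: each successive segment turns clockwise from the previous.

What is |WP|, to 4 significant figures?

5.514

C is at the origin; CW runs at -59.6° with length 28.3, so W = (14.32, -24.41). ∠CWD = 118.1° gives WD at -121.5° from the x-axis; with |WD| = 10.0, D = (9.096, -32.94). The perpendicularity gives DV at right angles to WD, so DV runs at 148.5°; with |DV| = 17.0, V = (-5.399, -24.05). ∠DVU = 78.6° gives VU at 47.10° from the x-axis; with |VU| = 22.4, U = (9.849, -7.644). ∠VUP = 44.3° gives UP at -88.60° from the x-axis; with |UP| = 20.6, P = (10.35, -28.24). Then |WP| = |P − W| = 5.514.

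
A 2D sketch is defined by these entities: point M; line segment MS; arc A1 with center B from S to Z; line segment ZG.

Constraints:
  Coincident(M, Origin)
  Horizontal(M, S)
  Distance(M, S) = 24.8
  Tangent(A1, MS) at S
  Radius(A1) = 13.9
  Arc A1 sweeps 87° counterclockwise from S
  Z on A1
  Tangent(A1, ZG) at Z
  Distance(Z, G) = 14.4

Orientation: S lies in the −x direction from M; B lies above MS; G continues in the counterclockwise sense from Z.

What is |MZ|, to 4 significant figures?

17.11

M is at the origin; M and S share the same y with |MS| = 24.8 and S on the −x side, so S = (-24.80, 0.000). A1 meets MS tangentially, so BS is at right angles to MS, so B = S + (0, 13.9) = (-24.80, 13.90). On A1, S sits at bearing -90° from B; an 87° counterclockwise sweep puts Z at bearing -3°, so Z = B + 13.9·(cos -3°, sin -3°) = (-10.92, 13.17). Then |MZ| = |Z − M| = 17.11.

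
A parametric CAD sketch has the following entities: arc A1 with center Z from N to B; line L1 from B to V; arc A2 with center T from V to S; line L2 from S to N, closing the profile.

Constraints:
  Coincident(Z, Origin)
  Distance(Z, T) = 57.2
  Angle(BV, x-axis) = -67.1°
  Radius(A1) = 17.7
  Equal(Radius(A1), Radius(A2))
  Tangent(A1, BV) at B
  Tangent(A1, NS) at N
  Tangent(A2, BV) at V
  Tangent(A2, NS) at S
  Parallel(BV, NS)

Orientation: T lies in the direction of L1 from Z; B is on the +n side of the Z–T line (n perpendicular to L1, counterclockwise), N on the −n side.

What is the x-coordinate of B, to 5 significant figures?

16.305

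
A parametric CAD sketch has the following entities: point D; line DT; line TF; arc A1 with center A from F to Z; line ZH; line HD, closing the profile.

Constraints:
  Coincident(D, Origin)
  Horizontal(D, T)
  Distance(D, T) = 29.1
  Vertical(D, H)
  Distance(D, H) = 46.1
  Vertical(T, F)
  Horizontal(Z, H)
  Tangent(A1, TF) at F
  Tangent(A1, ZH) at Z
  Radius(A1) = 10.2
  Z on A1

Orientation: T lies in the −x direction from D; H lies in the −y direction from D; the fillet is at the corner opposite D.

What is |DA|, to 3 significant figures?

40.6

D and H share the same x with |DH| = 46.1 and H on the −y side, so H = (0.00, -46.1). The virtual corner opposite D is at (-29.1, -46.1). A1 meets TF tangentially, so AF is at right angles to TF and the tangent condition forces AZ to be normal to ZH, with radius 10.2, so the center A sits 10.2 in from both sides at A = (-18.9, -35.9). Then |DA| = |A − D| = 40.6.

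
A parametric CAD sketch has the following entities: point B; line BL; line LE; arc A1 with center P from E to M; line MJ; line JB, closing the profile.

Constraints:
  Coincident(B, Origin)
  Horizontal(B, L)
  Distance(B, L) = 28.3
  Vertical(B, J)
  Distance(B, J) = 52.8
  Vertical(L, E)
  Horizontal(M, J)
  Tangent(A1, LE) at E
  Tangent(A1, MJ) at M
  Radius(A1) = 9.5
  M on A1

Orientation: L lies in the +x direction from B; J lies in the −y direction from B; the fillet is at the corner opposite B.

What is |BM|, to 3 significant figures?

56.0

B is at the origin; BL is horizontal with |BL| = 28.3 and L on the +x side, so L = (28.3, 0.00). BJ is vertical with |BJ| = 52.8 and J on the −y side, so J = (0.00, -52.8). The virtual corner opposite B is at (28.3, -52.8). The tangent condition forces PE to be normal to LE and tangency of A1 to MJ means the radius PM is perpendicular to MJ, with radius 9.5, so the center P sits 9.5 in from both sides at P = (18.8, -43.3). That places the tangent points at E = (28.3, -43.3) on LE and M = (18.8, -52.8) on MJ. Then |BM| = |M − B| = 56.0.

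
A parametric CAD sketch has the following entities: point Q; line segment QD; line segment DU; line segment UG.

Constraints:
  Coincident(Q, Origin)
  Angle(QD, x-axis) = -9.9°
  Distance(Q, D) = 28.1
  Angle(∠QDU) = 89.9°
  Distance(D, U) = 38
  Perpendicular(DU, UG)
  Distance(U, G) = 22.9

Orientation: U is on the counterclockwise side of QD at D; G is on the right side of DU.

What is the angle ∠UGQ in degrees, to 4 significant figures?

36.65°

∠QDU = 89.9°, so DU runs at -9.9° + (180° − 89.9°) = 80.20° from the x-axis; with |DU| = 38.0, U = D + 38.0·(cos 80.20°, sin 80.20°) = (34.15, 32.61). The perpendicularity gives UG at right angles to DU; with |UG| = 22.9 on the right of DU, G = U + 22.9·(0.9854, -0.1702) = (56.72, 28.72). Then cos ∠UGQ = GU·GQ / (|GU||GQ|), giving 36.65°.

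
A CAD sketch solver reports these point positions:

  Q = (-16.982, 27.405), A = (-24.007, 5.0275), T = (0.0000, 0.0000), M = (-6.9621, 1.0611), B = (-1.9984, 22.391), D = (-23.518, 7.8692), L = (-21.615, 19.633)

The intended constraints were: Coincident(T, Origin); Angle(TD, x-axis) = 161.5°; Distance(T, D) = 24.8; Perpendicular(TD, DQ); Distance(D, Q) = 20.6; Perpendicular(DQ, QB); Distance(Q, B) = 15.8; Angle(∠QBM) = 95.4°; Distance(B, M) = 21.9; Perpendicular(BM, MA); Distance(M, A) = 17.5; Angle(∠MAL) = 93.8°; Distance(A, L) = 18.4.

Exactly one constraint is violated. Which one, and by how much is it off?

Distance(A, L) = 18.4 — off by 3.60.

T = (0.00, 0.00) ✓; TD at 161.5° ✓; |TD| = 24.80 ✓; ∠(TD, DQ) = 90.00° ✓; |DQ| = 20.60 ✓; ∠(DQ, QB) = 90.00° ✓; |QB| = 15.80 ✓; ∠QBM = 95.40° ✓; |BM| = 21.90 ✓; ∠(BM, MA) = 90.00° ✓; |MA| = 17.50 ✓; ∠MAL = 93.80° ✓; |AL| = 14.80 ✗.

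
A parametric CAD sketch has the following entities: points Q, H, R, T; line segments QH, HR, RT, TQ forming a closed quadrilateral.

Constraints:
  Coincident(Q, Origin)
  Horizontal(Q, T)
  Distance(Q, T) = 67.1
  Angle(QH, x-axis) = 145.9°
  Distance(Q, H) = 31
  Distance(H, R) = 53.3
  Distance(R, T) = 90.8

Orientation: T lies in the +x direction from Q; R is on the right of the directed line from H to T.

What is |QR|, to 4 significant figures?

38.88

Q is at the origin; Q and T share the same y with |QT| = 67.1 and T in +x, so T = (67.1, 0). QH runs at 145.9° with |QH| = 31.0, so H = (-25.67, 17.38). R is determined by |HR| = 53.3 and |RT| = 90.8 together: it lies at the intersection of circle(H, 53.3) and circle(T, 90.8). With |HT| = 94.38, the foot of the radical line on HT is 18.57 from H and the perpendicular offset is √(53.3² − 18.57²) = 49.96. Taking the right-of-HT solution: R = (-16.62, -35.15).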